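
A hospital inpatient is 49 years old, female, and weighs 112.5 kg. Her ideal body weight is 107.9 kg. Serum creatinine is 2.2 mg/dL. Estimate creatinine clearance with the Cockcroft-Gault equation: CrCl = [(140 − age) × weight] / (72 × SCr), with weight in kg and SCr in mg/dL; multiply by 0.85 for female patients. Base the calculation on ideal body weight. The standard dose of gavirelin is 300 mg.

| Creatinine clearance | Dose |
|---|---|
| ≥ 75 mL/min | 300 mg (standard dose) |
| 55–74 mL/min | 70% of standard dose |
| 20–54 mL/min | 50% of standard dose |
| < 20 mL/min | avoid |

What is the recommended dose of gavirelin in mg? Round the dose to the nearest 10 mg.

CrCl = (140 − 49) × 107.9 / (72 × 2.2) × 0.85 = 9818.9 / 158.40 × 0.85 ≈ 52.7 mL/min
CrCl ≈ 53 mL/min → bracket 20–54 mL/min.
50% of 300 mg = 150 mg

150 mg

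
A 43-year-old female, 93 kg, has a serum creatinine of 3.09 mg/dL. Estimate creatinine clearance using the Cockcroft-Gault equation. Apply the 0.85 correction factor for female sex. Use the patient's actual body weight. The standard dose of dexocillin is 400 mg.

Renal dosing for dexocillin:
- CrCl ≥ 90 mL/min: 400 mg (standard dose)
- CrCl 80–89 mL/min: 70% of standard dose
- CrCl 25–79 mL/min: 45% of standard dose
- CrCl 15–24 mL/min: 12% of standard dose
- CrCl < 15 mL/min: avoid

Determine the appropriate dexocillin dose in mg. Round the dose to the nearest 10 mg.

180 mg

CrCl = (140 − 43) × 93 / (72 × 3.09) × 0.85 = 9021.0 / 222.48 × 0.85 ≈ 34.5 mL/min
CrCl ≈ 34 mL/min → bracket 25–79 mL/min.
45% of 400 mg = 180 mg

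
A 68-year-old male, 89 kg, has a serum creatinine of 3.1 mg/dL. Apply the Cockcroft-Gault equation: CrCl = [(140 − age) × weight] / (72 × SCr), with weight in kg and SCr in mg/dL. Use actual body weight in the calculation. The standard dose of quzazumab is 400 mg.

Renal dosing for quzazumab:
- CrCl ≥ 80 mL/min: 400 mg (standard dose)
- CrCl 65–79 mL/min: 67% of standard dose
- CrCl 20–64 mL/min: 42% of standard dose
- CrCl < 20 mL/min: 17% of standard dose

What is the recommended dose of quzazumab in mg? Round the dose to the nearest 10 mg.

CrCl = (140 − 68) × 89 / (72 × 3.1) = 6408.0 / 223.20 ≈ 28.7 mL/min
CrCl ≈ 29 mL/min → bracket 20–64 mL/min.
42% of 400 mg = 168 mg → 170 mg

170 mg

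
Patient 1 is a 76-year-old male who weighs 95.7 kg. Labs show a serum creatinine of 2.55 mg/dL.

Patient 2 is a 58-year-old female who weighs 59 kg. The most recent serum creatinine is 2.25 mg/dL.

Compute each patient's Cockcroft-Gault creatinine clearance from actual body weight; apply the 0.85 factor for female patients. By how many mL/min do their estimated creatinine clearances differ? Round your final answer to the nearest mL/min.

Patient 1: CrCl = (140 − 76) × 95.7 / (72 × 2.55) = 6124.8 / 183.60 ≈ 33.4 mL/min
Patient 2: CrCl = (140 − 58) × 59 / (72 × 2.25) × 0.85 = 4838.0 / 162.00 × 0.85 ≈ 25.4 mL/min
|33.4 − 25.4| = 8.0 mL/min

8 mL/min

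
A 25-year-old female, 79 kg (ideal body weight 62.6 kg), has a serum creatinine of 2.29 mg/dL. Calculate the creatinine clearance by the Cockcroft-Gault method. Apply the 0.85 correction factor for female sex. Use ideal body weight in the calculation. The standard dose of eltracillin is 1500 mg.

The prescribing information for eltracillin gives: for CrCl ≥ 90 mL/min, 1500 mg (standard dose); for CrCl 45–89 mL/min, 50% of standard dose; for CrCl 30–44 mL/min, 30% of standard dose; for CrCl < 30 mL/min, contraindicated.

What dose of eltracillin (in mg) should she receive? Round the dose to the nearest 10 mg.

CrCl = (140 − 25) × 62.6 / (72 × 2.29) × 0.85 = 7199.0 / 164.88 × 0.85 ≈ 37.1 mL/min
CrCl ≈ 37 mL/min → bracket 30–44 mL/min.
30% of 1500 mg = 450 mg

450 mg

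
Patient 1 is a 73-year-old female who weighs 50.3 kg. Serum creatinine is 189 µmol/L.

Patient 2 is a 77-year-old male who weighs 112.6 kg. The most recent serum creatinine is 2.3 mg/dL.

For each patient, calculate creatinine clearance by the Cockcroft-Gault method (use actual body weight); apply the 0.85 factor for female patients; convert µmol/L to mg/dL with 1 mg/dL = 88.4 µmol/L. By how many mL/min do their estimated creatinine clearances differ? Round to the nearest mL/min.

Patient 1: SCr = 189 / 88.4 = 2.138 mg/dL
Patient 1: CrCl = (140 − 73) × 50.3 / (72 × 2.138) × 0.85 = 3370.1 / 153.94 × 0.85 ≈ 18.6 mL/min
Patient 2: CrCl = (140 − 77) × 112.6 / (72 × 2.3) = 7093.8 / 165.60 ≈ 42.8 mL/min
|18.6 − 42.8| = 24.2 mL/min

24 mL/min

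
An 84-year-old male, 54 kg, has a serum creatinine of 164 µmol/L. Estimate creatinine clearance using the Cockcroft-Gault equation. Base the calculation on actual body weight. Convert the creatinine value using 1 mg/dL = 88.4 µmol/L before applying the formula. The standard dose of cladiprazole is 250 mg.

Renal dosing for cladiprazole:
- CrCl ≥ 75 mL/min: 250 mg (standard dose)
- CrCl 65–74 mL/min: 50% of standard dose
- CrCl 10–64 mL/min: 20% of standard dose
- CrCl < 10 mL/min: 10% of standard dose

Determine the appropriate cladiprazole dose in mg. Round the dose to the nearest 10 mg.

SCr = 164 / 88.4 = 1.855 mg/dL
CrCl = (140 − 84) × 54 / (72 × 1.855) = 3024.0 / 133.56 ≈ 22.6 mL/min
CrCl ≈ 23 mL/min → bracket 10–64 mL/min.
20% of 250 mg = 50 mg

50 mg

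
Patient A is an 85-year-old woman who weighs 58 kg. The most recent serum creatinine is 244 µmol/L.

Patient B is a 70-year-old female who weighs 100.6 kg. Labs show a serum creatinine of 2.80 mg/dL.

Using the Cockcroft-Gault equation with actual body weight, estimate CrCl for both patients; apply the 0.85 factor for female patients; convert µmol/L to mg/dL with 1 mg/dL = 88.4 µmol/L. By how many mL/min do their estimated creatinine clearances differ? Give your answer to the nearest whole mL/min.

Patient A: SCr = 244 / 88.4 = 2.76 mg/dL
Patient A: CrCl = (140 − 85) × 58 / (72 × 2.76) × 0.85 = 3190.0 / 198.72 × 0.85 ≈ 13.6 mL/min
Patient B: CrCl = (140 − 70) × 100.6 / (72 × 2.8) × 0.85 = 7042.0 / 201.60 × 0.85 ≈ 29.7 mL/min
|13.6 − 29.7| = 16.1 mL/min

16 mL/min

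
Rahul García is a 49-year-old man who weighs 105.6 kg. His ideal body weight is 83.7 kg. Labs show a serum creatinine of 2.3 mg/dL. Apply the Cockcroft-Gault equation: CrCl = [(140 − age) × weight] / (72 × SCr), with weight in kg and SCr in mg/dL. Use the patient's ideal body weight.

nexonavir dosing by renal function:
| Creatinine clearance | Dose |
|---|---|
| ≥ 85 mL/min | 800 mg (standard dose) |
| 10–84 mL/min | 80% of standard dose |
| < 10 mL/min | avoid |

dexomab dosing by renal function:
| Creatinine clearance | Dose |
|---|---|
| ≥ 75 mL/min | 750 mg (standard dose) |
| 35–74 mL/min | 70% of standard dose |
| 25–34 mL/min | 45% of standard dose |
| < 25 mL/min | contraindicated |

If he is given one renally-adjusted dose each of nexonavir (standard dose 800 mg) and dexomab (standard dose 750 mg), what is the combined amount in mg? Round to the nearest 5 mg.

CrCl = (140 − 49) × 83.7 / (72 × 2.3) = 7616.7 / 165.60 ≈ 46.0 mL/min
CrCl ≈ 46 mL/min.
nexonavir: 10–84 mL/min → 80% of 800 mg = 640 mg.
dexomab: 35–74 mL/min → 70% of 750 mg = 525 mg.
Total = 640 + 525 = 1165 mg.

1165 mg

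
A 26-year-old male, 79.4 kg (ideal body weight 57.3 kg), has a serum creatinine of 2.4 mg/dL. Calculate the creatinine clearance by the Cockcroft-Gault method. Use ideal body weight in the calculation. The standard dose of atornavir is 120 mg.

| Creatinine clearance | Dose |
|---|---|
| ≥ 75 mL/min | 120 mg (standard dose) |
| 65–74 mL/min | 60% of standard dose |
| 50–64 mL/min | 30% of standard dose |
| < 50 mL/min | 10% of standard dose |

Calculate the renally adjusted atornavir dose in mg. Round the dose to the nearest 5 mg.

10 mg

CrCl = (140 − 26) × 57.3 / (72 × 2.4) = 6532.2 / 172.80 ≈ 37.8 mL/min
CrCl ≈ 38 mL/min → bracket < 50 mL/min.
10% of 120 mg = 12 mg → 10 mg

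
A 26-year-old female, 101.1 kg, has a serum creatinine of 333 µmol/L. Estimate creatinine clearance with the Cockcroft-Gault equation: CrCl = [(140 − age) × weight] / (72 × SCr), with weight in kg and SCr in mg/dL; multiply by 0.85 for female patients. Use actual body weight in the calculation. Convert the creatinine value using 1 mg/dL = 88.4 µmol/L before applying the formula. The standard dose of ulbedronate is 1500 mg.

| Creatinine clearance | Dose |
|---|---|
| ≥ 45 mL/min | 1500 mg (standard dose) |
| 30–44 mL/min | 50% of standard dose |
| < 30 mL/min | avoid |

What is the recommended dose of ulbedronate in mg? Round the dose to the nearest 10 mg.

SCr = 333 / 88.4 = 3.767 mg/dL
CrCl = (140 − 26) × 101.1 / (72 × 3.767) × 0.85 = 11525.4 / 271.22 × 0.85 ≈ 36.1 mL/min
CrCl ≈ 36 mL/min → bracket 30–44 mL/min.
50% of 1500 mg = 750 mg

750 mg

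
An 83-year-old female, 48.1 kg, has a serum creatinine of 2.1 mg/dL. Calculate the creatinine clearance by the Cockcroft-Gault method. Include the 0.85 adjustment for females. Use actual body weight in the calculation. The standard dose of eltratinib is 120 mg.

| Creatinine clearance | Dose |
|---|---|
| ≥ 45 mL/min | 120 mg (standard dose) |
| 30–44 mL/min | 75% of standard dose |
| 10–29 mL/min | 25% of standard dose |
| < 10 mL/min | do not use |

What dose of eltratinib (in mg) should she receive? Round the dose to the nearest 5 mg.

CrCl = (140 − 83) × 48.1 / (72 × 2.1) × 0.85 = 2741.7 / 151.20 × 0.85 ≈ 15.4 mL/min
CrCl ≈ 15 mL/min → bracket 10–29 mL/min.
25% of 120 mg = 30 mg

30 mg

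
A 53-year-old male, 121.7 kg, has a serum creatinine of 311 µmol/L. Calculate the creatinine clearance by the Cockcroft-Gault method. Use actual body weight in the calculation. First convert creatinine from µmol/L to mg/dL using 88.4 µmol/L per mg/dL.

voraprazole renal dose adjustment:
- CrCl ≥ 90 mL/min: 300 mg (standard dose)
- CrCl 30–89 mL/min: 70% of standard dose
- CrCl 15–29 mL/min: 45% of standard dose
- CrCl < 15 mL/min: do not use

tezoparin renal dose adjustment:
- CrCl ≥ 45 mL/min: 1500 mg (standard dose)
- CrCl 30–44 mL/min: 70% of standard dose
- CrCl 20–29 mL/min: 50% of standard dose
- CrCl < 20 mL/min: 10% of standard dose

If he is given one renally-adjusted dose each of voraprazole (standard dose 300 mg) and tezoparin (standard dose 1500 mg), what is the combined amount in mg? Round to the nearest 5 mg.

SCr = 311 / 88.4 = 3.518 mg/dL
CrCl = (140 − 53) × 121.7 / (72 × 3.518) = 10587.9 / 253.30 ≈ 41.8 mL/min
CrCl ≈ 42 mL/min.
voraprazole: 30–89 mL/min → 70% of 300 mg = 210 mg.
tezoparin: 30–44 mL/min → 70% of 1500 mg = 1050 mg.
Total = 210 + 1050 = 1260 mg.

1260 mg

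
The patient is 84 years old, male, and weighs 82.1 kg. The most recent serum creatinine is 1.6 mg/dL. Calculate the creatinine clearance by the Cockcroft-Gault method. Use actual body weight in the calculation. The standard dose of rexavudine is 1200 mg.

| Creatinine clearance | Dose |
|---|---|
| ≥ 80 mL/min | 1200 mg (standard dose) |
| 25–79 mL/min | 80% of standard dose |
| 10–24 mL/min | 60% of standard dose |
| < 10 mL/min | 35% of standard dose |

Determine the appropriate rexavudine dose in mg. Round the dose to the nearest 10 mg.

960 mg

CrCl = (140 − 84) × 82.1 / (72 × 1.6) = 4597.6 / 115.20 ≈ 39.9 mL/min
CrCl ≈ 40 mL/min → bracket 25–79 mL/min.
80% of 1200 mg = 960 mg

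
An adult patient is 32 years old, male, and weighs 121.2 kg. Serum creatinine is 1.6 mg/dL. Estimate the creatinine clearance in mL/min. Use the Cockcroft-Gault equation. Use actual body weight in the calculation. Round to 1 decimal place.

113.6 mL/min

CrCl = (140 − 32) × 121.2 / (72 × 1.6) = 13089.6 / 115.20 ≈ 113.6 mL/min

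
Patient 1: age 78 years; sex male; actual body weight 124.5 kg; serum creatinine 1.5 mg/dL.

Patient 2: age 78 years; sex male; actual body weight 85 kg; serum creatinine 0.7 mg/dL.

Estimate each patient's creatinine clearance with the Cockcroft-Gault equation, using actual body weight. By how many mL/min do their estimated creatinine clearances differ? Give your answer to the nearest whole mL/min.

Patient 1: CrCl = (140 − 78) × 124.5 / (72 × 1.5) = 7719.0 / 108.00 ≈ 71.5 mL/min
Patient 2: CrCl = (140 − 78) × 85 / (72 × 0.7) = 5270.0 / 50.40 ≈ 104.6 mL/min
|71.5 − 104.6| = 33.1 mL/min

33 mL/min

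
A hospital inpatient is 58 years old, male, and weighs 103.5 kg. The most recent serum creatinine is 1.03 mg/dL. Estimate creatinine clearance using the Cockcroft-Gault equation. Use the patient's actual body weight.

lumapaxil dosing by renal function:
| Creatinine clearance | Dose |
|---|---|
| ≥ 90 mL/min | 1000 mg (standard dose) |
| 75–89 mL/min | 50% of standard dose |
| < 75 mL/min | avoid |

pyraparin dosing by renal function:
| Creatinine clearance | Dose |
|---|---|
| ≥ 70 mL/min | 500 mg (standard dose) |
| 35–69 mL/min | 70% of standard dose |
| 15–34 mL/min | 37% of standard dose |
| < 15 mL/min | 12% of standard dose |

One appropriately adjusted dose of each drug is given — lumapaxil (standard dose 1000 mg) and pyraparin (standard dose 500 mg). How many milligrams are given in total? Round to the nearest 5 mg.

1500 mg

CrCl = (140 − 58) × 103.5 / (72 × 1.03) = 8487.0 / 74.16 ≈ 114.4 mL/min
CrCl ≈ 114 mL/min.
lumapaxil: ≥ 90 mL/min → 100% of 1000 mg = 1000 mg.
pyraparin: ≥ 70 mL/min → 100% of 500 mg = 500 mg.
Total = 1000 + 500 = 1500 mg.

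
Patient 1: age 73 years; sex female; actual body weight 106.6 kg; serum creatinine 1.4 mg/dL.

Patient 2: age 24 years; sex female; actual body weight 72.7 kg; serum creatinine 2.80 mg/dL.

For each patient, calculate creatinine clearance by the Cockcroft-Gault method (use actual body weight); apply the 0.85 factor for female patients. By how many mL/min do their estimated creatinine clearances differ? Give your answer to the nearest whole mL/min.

25 mL/min

Patient 1: CrCl = (140 − 73) × 106.6 / (72 × 1.4) × 0.85 = 7142.2 / 100.80 × 0.85 ≈ 60.2 mL/min
Patient 2: CrCl = (140 − 24) × 72.7 / (72 × 2.8) × 0.85 = 8433.2 / 201.60 × 0.85 ≈ 35.6 mL/min
|60.2 − 35.6| = 24.6 mL/min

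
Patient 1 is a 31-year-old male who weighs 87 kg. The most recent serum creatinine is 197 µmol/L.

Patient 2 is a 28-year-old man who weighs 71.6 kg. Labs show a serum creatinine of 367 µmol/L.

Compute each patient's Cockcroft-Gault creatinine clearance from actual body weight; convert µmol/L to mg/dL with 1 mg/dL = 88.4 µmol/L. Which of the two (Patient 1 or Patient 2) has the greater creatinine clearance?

Patient 1: SCr = 197 / 88.4 = 2.229 mg/dL
Patient 1: CrCl = (140 − 31) × 87 / (72 × 2.229) = 9483.0 / 160.49 ≈ 59.1 mL/min
Patient 2: SCr = 367 / 88.4 = 4.152 mg/dL
Patient 2: CrCl = (140 − 28) × 71.6 / (72 × 4.152) = 8019.2 / 298.94 ≈ 26.8 mL/min
59.1 vs 26.8 mL/min → Patient 1 is higher.

Patient 1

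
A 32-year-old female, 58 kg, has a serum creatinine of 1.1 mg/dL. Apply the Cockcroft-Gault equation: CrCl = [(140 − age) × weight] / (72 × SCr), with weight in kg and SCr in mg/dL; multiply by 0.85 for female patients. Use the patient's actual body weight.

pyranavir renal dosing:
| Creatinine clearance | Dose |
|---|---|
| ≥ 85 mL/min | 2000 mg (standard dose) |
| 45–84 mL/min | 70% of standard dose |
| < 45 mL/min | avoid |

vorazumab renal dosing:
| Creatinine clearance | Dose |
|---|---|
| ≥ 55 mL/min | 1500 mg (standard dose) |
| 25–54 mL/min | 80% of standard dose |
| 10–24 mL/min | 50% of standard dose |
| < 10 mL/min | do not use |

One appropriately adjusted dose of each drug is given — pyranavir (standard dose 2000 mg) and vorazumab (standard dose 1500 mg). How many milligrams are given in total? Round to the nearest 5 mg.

2900 mg

CrCl = (140 − 32) × 58 / (72 × 1.1) × 0.85 = 6264.0 / 79.20 × 0.85 ≈ 67.2 mL/min
CrCl ≈ 67 mL/min.
pyranavir: 45–84 mL/min → 70% of 2000 mg = 1400 mg.
vorazumab: ≥ 55 mL/min → 100% of 1500 mg = 1500 mg.
Total = 1400 + 1500 = 2900 mg.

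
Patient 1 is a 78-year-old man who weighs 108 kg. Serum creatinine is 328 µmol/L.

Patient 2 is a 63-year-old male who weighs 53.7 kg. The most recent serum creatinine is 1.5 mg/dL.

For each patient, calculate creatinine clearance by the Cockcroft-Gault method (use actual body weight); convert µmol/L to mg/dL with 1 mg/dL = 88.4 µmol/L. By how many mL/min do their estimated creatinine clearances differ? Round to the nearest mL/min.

Patient 1: SCr = 328 / 88.4 = 3.71 mg/dL
Patient 1: CrCl = (140 − 78) × 108 / (72 × 3.71) = 6696.0 / 267.12 ≈ 25.1 mL/min
Patient 2: CrCl = (140 − 63) × 53.7 / (72 × 1.5) = 4134.9 / 108.00 ≈ 38.3 mL/min
|25.1 − 38.3| = 13.2 mL/min

13 mL/min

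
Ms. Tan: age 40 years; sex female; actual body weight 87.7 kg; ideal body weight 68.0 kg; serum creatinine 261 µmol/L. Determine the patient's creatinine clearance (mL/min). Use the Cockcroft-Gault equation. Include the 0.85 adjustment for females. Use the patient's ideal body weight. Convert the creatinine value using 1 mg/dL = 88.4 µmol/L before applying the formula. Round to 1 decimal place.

SCr = 261 / 88.4 = 2.952 mg/dL
CrCl = (140 − 40) × 68 / (72 × 2.952) × 0.85 = 6800.0 / 212.54 × 0.85 ≈ 27.2 mL/min

27.2 mL/min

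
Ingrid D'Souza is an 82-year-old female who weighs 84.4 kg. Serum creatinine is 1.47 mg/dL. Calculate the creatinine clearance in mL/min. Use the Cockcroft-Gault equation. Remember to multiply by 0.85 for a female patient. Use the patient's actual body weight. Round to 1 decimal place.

39.3 mL/min

CrCl = (140 − 82) × 84.4 / (72 × 1.47) × 0.85 = 4895.2 / 105.84 × 0.85 ≈ 39.3 mL/min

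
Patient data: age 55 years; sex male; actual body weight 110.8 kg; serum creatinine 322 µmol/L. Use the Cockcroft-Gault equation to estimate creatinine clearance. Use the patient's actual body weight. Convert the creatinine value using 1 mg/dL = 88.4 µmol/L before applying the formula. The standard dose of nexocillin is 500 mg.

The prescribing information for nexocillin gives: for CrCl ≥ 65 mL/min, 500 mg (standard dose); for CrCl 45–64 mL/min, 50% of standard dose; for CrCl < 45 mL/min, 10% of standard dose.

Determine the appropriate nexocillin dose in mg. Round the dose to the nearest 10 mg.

SCr = 322 / 88.4 = 3.643 mg/dL
CrCl = (140 − 55) × 110.8 / (72 × 3.643) = 9418.0 / 262.30 ≈ 35.9 mL/min
CrCl ≈ 36 mL/min → bracket < 45 mL/min.
10% of 500 mg = 50 mg

50 mg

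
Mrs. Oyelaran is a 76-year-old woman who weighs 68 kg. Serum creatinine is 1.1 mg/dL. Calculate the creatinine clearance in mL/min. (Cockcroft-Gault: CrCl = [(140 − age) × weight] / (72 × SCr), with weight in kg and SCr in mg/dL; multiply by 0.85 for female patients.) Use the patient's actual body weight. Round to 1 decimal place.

CrCl = (140 − 76) × 68 / (72 × 1.1) × 0.85 = 4352.0 / 79.20 × 0.85 ≈ 46.7 mL/min

46.7 mL/min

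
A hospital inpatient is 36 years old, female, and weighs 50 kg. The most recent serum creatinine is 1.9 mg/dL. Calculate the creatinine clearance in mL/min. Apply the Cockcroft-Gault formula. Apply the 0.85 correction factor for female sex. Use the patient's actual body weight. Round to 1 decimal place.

CrCl = (140 − 36) × 50 / (72 × 1.9) × 0.85 = 5200.0 / 136.80 × 0.85 ≈ 32.3 mL/min

32.3 mL/min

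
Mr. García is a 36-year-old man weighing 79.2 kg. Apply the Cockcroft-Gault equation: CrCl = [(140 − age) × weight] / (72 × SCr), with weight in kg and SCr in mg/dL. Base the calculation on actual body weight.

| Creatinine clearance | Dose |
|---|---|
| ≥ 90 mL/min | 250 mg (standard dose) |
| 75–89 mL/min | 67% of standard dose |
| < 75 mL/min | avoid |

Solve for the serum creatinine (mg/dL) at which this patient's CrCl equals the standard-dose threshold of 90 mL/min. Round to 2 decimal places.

Standard dose requires CrCl ≥ 90 mL/min.
Set (140 − 36) × 79.2 / (72 × SCr) = 90
SCr = (140 − 36) × 79.2 / (72 × 90) = 1.271 mg/dL

1.27 mg/dL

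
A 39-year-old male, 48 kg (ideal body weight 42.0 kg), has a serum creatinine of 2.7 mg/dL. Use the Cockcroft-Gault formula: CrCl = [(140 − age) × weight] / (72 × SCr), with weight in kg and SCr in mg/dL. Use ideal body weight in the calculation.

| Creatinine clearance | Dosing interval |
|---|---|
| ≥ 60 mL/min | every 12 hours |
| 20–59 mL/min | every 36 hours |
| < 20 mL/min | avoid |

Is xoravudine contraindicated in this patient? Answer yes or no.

no

CrCl = (140 − 39) × 42 / (72 × 2.7) = 4242.0 / 194.40 ≈ 21.8 mL/min
CrCl ≈ 22 mL/min, which is ≥ 20 mL/min.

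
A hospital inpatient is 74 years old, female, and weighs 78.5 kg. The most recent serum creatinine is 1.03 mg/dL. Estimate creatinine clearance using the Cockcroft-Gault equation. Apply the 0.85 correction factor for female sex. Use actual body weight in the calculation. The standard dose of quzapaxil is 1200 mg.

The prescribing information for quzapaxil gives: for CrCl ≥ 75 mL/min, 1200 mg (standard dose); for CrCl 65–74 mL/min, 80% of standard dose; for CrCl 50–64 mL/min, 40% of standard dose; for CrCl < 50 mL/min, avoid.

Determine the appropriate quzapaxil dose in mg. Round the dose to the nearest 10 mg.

480 mg

CrCl = (140 − 74) × 78.5 / (72 × 1.03) × 0.85 = 5181.0 / 74.16 × 0.85 ≈ 59.4 mL/min
CrCl ≈ 59 mL/min → bracket 50–64 mL/min.
40% of 1200 mg = 480 mg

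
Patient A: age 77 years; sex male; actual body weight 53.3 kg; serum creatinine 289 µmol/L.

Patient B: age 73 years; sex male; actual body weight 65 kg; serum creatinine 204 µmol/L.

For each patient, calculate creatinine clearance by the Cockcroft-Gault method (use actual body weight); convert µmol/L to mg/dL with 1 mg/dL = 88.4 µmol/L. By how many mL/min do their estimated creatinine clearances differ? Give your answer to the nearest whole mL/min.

12 mL/min

Patient A: SCr = 289 / 88.4 = 3.269 mg/dL
Patient A: CrCl = (140 − 77) × 53.3 / (72 × 3.269) = 3357.9 / 235.37 ≈ 14.3 mL/min
Patient B: SCr = 204 / 88.4 = 2.308 mg/dL
Patient B: CrCl = (140 − 73) × 65 / (72 × 2.308) = 4355.0 / 166.18 ≈ 26.2 mL/min
|14.3 − 26.2| = 11.9 mL/min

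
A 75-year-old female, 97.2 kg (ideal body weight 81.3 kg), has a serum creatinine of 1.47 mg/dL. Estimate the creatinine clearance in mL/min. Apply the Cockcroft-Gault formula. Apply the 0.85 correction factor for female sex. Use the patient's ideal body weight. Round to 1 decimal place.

CrCl = (140 − 75) × 81.3 / (72 × 1.47) × 0.85 = 5284.5 / 105.84 × 0.85 ≈ 42.4 mL/min

42.4 mL/min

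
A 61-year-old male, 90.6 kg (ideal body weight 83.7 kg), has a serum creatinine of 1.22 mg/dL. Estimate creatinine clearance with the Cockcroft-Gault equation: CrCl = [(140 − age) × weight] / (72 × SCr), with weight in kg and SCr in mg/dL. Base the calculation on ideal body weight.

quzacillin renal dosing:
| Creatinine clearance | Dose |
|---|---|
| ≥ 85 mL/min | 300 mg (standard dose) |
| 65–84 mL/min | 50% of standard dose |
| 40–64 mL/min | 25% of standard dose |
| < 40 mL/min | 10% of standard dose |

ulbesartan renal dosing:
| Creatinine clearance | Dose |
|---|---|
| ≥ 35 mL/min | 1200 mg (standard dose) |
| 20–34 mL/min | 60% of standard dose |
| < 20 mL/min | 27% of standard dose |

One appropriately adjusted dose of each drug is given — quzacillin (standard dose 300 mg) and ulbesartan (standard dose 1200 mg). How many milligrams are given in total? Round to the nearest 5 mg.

CrCl = (140 − 61) × 83.7 / (72 × 1.22) = 6612.3 / 87.84 ≈ 75.3 mL/min
CrCl ≈ 75 mL/min.
quzacillin: 65–84 mL/min → 50% of 300 mg = 150 mg.
ulbesartan: ≥ 35 mL/min → 100% of 1200 mg = 1200 mg.
Total = 150 + 1200 = 1350 mg.

1350 mg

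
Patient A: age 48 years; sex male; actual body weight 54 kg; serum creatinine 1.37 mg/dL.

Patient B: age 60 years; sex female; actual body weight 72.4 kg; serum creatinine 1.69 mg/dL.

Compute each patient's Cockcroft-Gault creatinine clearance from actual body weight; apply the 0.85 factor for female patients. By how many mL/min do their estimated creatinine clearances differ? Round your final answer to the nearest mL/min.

Patient A: CrCl = (140 − 48) × 54 / (72 × 1.37) = 4968.0 / 98.64 ≈ 50.4 mL/min
Patient B: CrCl = (140 − 60) × 72.4 / (72 × 1.69) × 0.85 = 5792.0 / 121.68 × 0.85 ≈ 40.5 mL/min
|50.4 − 40.5| = 9.9 mL/min

10 mL/min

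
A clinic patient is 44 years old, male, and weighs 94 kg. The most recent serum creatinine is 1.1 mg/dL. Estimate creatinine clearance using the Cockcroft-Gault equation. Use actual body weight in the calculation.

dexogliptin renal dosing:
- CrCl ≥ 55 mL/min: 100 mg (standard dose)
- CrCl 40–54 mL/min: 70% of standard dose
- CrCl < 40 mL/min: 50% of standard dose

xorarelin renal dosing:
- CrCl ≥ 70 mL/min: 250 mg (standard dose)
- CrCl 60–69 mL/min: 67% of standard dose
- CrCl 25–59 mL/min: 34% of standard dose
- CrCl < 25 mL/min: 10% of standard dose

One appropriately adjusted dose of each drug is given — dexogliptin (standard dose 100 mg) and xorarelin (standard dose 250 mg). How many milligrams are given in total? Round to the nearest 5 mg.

350 mg

CrCl = (140 − 44) × 94 / (72 × 1.1) = 9024.0 / 79.20 ≈ 113.9 mL/min
CrCl ≈ 114 mL/min.
dexogliptin: ≥ 55 mL/min → 100% of 100 mg = 100 mg.
xorarelin: ≥ 70 mL/min → 100% of 250 mg = 250 mg.
Total = 100 + 250 = 350 mg.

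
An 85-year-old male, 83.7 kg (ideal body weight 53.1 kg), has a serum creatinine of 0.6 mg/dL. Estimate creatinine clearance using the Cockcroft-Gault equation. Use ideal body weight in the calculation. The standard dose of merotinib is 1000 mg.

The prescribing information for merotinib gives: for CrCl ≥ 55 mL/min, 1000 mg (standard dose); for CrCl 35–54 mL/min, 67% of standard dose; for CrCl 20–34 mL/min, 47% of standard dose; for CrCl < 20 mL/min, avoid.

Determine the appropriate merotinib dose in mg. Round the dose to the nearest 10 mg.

1000 mg

CrCl = (140 − 85) × 53.1 / (72 × 0.6) = 2920.5 / 43.20 ≈ 67.6 mL/min
CrCl ≈ 68 mL/min → bracket ≥ 55 mL/min.
100% of 1000 mg = 1000 mg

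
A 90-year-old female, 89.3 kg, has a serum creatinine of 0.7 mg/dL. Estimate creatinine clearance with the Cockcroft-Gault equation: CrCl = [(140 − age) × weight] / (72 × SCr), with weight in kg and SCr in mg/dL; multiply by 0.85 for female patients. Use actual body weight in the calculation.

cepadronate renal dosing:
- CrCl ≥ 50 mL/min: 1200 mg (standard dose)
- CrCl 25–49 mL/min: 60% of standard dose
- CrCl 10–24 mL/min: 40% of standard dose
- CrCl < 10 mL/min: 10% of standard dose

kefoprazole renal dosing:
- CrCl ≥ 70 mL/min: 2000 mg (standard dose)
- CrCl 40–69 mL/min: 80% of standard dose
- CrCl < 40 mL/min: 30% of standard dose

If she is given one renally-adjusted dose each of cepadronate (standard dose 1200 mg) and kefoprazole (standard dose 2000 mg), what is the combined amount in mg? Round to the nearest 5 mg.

3200 mg

CrCl = (140 − 90) × 89.3 / (72 × 0.7) × 0.85 = 4465.0 / 50.40 × 0.85 ≈ 75.3 mL/min
CrCl ≈ 75 mL/min.
cepadronate: ≥ 50 mL/min → 100% of 1200 mg = 1200 mg.
kefoprazole: ≥ 70 mL/min → 100% of 2000 mg = 2000 mg.
Total = 1200 + 2000 = 3200 mg.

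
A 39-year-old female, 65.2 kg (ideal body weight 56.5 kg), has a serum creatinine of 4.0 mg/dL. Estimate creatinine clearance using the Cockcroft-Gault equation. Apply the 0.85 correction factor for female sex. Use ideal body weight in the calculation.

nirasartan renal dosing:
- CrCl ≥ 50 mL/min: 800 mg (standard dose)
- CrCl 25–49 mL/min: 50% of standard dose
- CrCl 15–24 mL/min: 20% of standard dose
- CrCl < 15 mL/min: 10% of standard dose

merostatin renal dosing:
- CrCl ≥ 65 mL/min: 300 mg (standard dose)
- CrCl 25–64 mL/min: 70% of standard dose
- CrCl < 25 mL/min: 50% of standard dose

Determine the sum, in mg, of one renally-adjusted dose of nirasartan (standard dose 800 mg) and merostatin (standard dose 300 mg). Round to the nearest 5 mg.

310 mg

CrCl = (140 − 39) × 56.5 / (72 × 4) × 0.85 = 5706.5 / 288.00 × 0.85 ≈ 16.8 mL/min
CrCl ≈ 17 mL/min.
nirasartan: 15–24 mL/min → 20% of 800 mg = 160 mg.
merostatin: < 25 mL/min → 50% of 300 mg = 150 mg.
Total = 160 + 150 = 310 mg.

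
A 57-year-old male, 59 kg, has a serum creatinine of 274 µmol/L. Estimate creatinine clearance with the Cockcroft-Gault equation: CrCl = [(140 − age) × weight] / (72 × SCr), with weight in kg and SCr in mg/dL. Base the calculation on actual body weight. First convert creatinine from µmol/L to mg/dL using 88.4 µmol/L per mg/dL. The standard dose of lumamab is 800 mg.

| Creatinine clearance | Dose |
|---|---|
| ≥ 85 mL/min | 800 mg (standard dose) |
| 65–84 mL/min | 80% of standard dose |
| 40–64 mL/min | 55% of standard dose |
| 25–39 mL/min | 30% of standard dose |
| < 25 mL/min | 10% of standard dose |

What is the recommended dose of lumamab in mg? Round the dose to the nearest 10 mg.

SCr = 274 / 88.4 = 3.1 mg/dL
CrCl = (140 − 57) × 59 / (72 × 3.1) = 4897.0 / 223.20 ≈ 21.9 mL/min
CrCl ≈ 22 mL/min → bracket < 25 mL/min.
10% of 800 mg = 80 mg

80 mg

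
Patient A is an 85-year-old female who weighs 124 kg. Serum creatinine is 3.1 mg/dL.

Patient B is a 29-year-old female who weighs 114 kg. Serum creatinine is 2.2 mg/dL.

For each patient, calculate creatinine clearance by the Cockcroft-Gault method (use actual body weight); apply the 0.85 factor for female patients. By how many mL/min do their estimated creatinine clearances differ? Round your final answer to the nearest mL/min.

Patient A: CrCl = (140 − 85) × 124 / (72 × 3.1) × 0.85 = 6820.0 / 223.20 × 0.85 ≈ 26.0 mL/min
Patient B: CrCl = (140 − 29) × 114 / (72 × 2.2) × 0.85 = 12654.0 / 158.40 × 0.85 ≈ 67.9 mL/min
|26.0 − 67.9| = 41.9 mL/min

42 mL/min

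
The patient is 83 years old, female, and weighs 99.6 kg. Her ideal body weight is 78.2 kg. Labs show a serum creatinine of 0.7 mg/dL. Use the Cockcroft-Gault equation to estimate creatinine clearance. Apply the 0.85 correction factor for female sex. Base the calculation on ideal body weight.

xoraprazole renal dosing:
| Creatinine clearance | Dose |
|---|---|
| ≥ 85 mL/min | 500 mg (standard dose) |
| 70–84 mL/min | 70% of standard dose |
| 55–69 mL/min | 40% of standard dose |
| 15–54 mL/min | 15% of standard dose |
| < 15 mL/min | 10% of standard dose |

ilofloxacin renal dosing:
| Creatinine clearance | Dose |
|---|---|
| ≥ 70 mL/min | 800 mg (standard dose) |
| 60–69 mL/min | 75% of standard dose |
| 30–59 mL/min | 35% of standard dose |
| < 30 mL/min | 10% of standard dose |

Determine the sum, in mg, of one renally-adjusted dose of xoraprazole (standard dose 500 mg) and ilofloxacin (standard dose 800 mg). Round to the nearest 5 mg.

1150 mg

CrCl = (140 − 83) × 78.2 / (72 × 0.7) × 0.85 = 4457.4 / 50.40 × 0.85 ≈ 75.2 mL/min
CrCl ≈ 75 mL/min.
xoraprazole: 70–84 mL/min → 70% of 500 mg = 350 mg.
ilofloxacin: ≥ 70 mL/min → 100% of 800 mg = 800 mg.
Total = 350 + 800 = 1150 mg.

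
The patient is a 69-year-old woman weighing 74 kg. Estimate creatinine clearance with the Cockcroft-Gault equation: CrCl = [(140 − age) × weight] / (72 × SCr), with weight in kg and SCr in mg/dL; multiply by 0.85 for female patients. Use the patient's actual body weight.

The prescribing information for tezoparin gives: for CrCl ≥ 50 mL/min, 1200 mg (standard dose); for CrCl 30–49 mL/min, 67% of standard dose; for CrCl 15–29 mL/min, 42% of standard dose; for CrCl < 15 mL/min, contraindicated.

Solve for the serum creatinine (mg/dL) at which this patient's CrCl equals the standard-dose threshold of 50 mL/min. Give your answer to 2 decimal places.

Standard dose requires CrCl ≥ 50 mL/min.
Set (140 − 69) × 74 × 0.85 / (72 × SCr) = 50
SCr = (140 − 69) × 74 × 0.85 / (72 × 50) = 1.241 mg/dL

1.24 mg/dL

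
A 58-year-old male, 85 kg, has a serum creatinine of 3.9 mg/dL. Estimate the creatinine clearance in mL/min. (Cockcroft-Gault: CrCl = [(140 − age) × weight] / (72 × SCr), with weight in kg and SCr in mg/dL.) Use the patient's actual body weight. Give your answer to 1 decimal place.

CrCl = (140 − 58) × 85 / (72 × 3.9) = 6970.0 / 280.80 ≈ 24.8 mL/min

24.8 mL/min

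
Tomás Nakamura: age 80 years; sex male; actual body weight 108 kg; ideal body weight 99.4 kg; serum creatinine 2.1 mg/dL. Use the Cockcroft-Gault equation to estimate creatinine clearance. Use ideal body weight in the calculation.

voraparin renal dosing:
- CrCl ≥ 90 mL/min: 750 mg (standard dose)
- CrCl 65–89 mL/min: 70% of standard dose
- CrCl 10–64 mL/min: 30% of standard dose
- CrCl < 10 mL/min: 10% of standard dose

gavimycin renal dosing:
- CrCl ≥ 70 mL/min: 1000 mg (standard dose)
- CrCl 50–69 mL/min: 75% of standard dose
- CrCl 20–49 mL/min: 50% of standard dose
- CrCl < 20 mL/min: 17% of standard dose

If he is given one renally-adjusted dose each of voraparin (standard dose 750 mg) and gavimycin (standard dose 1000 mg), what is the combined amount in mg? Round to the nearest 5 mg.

725 mg

CrCl = (140 − 80) × 99.4 / (72 × 2.1) = 5964.0 / 151.20 ≈ 39.4 mL/min
CrCl ≈ 39 mL/min.
voraparin: 10–64 mL/min → 30% of 750 mg = 225 mg.
gavimycin: 20–49 mL/min → 50% of 1000 mg = 500 mg.
Total = 225 + 500 = 725 mg.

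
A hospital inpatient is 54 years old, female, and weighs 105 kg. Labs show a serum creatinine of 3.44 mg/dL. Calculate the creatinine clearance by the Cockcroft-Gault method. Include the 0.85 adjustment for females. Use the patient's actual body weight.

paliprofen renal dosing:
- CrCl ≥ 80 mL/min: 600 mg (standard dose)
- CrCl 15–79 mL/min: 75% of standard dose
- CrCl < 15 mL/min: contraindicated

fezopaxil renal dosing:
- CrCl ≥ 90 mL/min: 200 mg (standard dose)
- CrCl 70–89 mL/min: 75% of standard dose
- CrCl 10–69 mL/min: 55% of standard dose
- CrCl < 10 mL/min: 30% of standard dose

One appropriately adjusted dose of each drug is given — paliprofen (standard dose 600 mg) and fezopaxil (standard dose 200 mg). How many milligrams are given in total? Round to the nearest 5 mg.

CrCl = (140 − 54) × 105 / (72 × 3.44) × 0.85 = 9030.0 / 247.68 × 0.85 ≈ 31.0 mL/min
CrCl ≈ 31 mL/min.
paliprofen: 15–79 mL/min → 75% of 600 mg = 450 mg.
fezopaxil: 10–69 mL/min → 55% of 200 mg = 110 mg.
Total = 450 + 110 = 560 mg.

560 mg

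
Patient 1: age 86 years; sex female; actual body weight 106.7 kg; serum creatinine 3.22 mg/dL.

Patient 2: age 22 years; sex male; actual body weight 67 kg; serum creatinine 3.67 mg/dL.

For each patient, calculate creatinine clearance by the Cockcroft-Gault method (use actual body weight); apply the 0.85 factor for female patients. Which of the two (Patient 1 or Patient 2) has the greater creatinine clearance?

Patient 1: CrCl = (140 − 86) × 106.7 / (72 × 3.22) × 0.85 = 5761.8 / 231.84 × 0.85 ≈ 21.1 mL/min
Patient 2: CrCl = (140 − 22) × 67 / (72 × 3.67) = 7906.0 / 264.24 ≈ 29.9 mL/min
21.1 vs 29.9 mL/min → Patient 2 is higher.

Patient 2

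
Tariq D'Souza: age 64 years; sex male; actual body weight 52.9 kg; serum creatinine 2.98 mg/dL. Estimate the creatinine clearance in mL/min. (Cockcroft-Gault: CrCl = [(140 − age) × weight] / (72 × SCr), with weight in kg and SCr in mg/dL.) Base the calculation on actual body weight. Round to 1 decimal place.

CrCl = (140 − 64) × 52.9 / (72 × 2.98) = 4020.4 / 214.56 ≈ 18.7 mL/min

18.7 mL/min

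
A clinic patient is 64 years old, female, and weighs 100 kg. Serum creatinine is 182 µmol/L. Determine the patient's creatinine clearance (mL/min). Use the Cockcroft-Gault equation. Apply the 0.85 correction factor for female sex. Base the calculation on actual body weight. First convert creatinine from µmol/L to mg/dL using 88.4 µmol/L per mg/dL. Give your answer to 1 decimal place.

43.6 mL/min

SCr = 182 / 88.4 = 2.059 mg/dL
CrCl = (140 − 64) × 100 / (72 × 2.059) × 0.85 = 7600.0 / 148.25 × 0.85 ≈ 43.6 mL/min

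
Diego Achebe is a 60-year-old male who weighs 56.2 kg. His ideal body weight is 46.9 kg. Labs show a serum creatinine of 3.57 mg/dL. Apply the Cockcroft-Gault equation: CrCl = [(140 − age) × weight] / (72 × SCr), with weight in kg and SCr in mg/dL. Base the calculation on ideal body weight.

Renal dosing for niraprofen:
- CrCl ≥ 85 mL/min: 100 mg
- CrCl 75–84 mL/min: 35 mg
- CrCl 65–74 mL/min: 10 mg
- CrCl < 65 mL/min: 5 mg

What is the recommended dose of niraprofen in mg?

5 mg

CrCl = (140 − 60) × 46.9 / (72 × 3.57) = 3752.0 / 257.04 ≈ 14.6 mL/min
CrCl ≈ 15 mL/min → bracket < 65 mL/min.
Dose for this bracket: 5 mg.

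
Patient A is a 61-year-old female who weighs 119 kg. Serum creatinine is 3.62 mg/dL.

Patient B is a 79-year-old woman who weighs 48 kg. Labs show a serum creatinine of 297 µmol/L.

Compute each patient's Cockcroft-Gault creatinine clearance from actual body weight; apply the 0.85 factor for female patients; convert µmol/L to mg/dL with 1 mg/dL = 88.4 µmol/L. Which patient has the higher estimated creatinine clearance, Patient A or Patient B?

Patient A

Patient A: CrCl = (140 − 61) × 119 / (72 × 3.62) × 0.85 = 9401.0 / 260.64 × 0.85 ≈ 30.7 mL/min
Patient B: SCr = 297 / 88.4 = 3.36 mg/dL
Patient B: CrCl = (140 − 79) × 48 / (72 × 3.36) × 0.85 = 2928.0 / 241.92 × 0.85 ≈ 10.3 mL/min
30.7 vs 10.3 mL/min → Patient A is higher.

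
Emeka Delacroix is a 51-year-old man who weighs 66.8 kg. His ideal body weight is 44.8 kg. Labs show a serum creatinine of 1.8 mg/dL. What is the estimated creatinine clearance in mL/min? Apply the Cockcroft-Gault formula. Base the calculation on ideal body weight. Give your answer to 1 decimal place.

30.8 mL/min

CrCl = (140 − 51) × 44.8 / (72 × 1.8) = 3987.2 / 129.60 ≈ 30.8 mL/min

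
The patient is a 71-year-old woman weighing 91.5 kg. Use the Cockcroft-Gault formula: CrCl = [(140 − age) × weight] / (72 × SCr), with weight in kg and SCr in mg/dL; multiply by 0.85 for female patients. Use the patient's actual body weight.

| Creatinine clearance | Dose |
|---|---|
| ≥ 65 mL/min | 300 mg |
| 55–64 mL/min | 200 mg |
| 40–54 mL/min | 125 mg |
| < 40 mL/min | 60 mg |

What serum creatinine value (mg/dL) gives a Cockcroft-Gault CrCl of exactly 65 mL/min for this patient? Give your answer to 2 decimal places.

Standard dose requires CrCl ≥ 65 mL/min.
Set (140 − 71) × 91.5 × 0.85 / (72 × SCr) = 65
SCr = (140 − 71) × 91.5 × 0.85 / (72 × 65) = 1.147 mg/dL

1.15 mg/dL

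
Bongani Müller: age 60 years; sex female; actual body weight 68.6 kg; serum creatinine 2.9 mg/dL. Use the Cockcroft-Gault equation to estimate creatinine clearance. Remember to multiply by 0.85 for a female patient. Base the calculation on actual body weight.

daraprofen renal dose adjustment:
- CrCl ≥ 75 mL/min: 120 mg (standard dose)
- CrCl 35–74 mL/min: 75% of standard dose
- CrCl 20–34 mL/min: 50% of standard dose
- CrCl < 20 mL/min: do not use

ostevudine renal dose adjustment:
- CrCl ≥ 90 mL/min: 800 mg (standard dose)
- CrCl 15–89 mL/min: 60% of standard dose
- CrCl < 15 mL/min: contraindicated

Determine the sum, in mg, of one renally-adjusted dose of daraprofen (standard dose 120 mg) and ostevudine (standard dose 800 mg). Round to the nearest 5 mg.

540 mg

CrCl = (140 − 60) × 68.6 / (72 × 2.9) × 0.85 = 5488.0 / 208.80 × 0.85 ≈ 22.3 mL/min
CrCl ≈ 22 mL/min.
daraprofen: 20–34 mL/min → 50% of 120 mg = 60 mg.
ostevudine: 15–89 mL/min → 60% of 800 mg = 480 mg.
Total = 60 + 480 = 540 mg.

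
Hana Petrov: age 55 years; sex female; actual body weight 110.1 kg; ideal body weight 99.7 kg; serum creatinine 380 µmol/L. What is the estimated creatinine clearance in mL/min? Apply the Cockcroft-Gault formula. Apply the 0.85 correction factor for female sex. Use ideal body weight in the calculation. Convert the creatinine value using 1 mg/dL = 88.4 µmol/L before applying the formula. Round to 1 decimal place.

SCr = 380 / 88.4 = 4.299 mg/dL
CrCl = (140 − 55) × 99.7 / (72 × 4.299) × 0.85 = 8474.5 / 309.53 × 0.85 ≈ 23.3 mL/min

23.3 mL/min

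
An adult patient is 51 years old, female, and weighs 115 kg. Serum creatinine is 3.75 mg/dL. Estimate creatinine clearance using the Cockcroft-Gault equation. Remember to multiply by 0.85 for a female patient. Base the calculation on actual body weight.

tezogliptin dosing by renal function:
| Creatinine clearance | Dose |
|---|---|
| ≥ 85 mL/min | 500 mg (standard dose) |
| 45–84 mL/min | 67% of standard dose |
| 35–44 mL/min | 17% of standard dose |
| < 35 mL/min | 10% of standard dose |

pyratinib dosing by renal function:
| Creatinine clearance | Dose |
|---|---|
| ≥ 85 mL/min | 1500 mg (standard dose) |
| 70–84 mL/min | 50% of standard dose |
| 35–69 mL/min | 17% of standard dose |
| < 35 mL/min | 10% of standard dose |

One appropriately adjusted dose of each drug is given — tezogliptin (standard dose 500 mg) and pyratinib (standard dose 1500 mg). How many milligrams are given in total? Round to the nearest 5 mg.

CrCl = (140 − 51) × 115 / (72 × 3.75) × 0.85 = 10235.0 / 270.00 × 0.85 ≈ 32.2 mL/min
CrCl ≈ 32 mL/min.
tezogliptin: < 35 mL/min → 10% of 500 mg = 50 mg.
pyratinib: < 35 mL/min → 10% of 1500 mg = 150 mg.
Total = 50 + 150 = 200 mg.

200 mg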